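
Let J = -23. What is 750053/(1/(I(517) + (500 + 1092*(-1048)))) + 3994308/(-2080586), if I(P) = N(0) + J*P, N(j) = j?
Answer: -901847174620614057/1040293 ≈ -8.6692e+11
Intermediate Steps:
I(P) = -23*P (I(P) = 0 - 23*P = -23*P)
750053/(1/(I(517) + (500 + 1092*(-1048)))) + 3994308/(-2080586) = 750053/(1/(-23*517 + (500 + 1092*(-1048)))) + 3994308/(-2080586) = 750053/(1/(-11891 + (500 - 1144416))) + 3994308*(-1/2080586) = 750053/(1/(-11891 - 1143916)) - 1997154/1040293 = 750053/(1/(-1155807)) - 1997154/1040293 = 750053/(-1/1155807) - 1997154/1040293 = 750053*(-1155807) - 1997154/1040293 = -866916507771 - 1997154/1040293 = -901847174620614057/1040293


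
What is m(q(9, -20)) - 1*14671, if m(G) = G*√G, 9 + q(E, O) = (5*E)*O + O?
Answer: -14671 - 929*I*√929 ≈ -14671.0 - 28315.0*I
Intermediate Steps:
q(E, O) = -9 + O + 5*E*O (q(E, O) = -9 + ((5*E)*O + O) = -9 + (5*E*O + O) = -9 + (O + 5*E*O) = -9 + O + 5*E*O)
m(G) = G^(3/2)
m(q(9, -20)) - 1*14671 = (-9 - 20 + 5*9*(-20))^(3/2) - 1*14671 = (-9 - 20 - 900)^(3/2) - 14671 = (-929)^(3/2) - 14671 = -929*I*√929 - 14671 = -14671 - 929*I*√929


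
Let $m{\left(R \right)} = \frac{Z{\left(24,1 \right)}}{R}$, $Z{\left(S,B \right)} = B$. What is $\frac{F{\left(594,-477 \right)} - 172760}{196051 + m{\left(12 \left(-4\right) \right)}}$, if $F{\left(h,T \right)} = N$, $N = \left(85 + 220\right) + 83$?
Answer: $- \frac{8273856}{9410447} \approx -0.87922$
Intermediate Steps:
$N = 388$ ($N = 305 + 83 = 388$)
$F{\left(h,T \right)} = 388$
$m{\left(R \right)} = \frac{1}{R}$ ($m{\left(R \right)} = 1 \frac{1}{R} = \frac{1}{R}$)
$\frac{F{\left(594,-477 \right)} - 172760}{196051 + m{\left(12 \left(-4\right) \right)}} = \frac{388 - 172760}{196051 + \frac{1}{12 \left(-4\right)}} = - \frac{172372}{196051 + \frac{1}{-48}} = - \frac{172372}{196051 - \frac{1}{48}} = - \frac{172372}{\frac{9410447}{48}} = \left(-172372\right) \frac{48}{9410447} = - \frac{8273856}{9410447}$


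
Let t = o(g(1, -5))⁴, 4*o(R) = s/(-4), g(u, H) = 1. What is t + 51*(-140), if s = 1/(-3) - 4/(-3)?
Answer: -467927039/65536 ≈ -7140.0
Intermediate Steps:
s = 1 (s = 1*(-⅓) - 4*(-⅓) = -⅓ + 4/3 = 1)
o(R) = -1/16 (o(R) = (1/(-4))/4 = (1*(-¼))/4 = (¼)*(-¼) = -1/16)
t = 1/65536 (t = (-1/16)⁴ = 1/65536 ≈ 1.5259e-5)
t + 51*(-140) = 1/65536 + 51*(-140) = 1/65536 - 7140 = -467927039/65536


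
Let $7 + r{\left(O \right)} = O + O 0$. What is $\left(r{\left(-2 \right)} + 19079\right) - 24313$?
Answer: $-5243$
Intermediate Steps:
$r{\left(O \right)} = -7 + O$ ($r{\left(O \right)} = -7 + \left(O + O 0\right) = -7 + \left(O + 0\right) = -7 + O$)
$\left(r{\left(-2 \right)} + 19079\right) - 24313 = \left(\left(-7 - 2\right) + 19079\right) - 24313 = \left(-9 + 19079\right) - 24313 = 19070 - 24313 = -5243$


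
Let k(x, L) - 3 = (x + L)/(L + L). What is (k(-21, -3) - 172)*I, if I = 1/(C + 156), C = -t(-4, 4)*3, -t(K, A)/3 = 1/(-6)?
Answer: -110/103 ≈ -1.0680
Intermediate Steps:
t(K, A) = ½ (t(K, A) = -3/(-6) = -3*(-⅙) = ½)
k(x, L) = 3 + (L + x)/(2*L) (k(x, L) = 3 + (x + L)/(L + L) = 3 + (L + x)/((2*L)) = 3 + (L + x)*(1/(2*L)) = 3 + (L + x)/(2*L))
C = -3/2 ≈ -1.5000
I = 2/309 (I = 1/(-3/2 + 156) = 1/(309/2) = 2/309 ≈ 0.0064725)
(k(-21, -3) - 172)*I = ((½)*(-21 + 7*(-3))/(-3) - 172)*(2/309) = ((½)*(-⅓)*(-21 - 21) - 172)*(2/309) = ((½)*(-⅓)*(-42) - 172)*(2/309) = (7 - 172)*(2/309) = -165*2/309 = -110/103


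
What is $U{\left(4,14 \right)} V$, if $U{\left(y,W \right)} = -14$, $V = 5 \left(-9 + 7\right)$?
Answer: $140$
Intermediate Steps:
$V = -10$ ($V = 5 \left(-2\right) = -10$)
$U{\left(4,14 \right)} V = \left(-14\right) \left(-10\right) = 140$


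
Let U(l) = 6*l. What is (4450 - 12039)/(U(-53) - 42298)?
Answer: 7589/42616 ≈ 0.17808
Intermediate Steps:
(4450 - 12039)/(U(-53) - 42298) = (4450 - 12039)/(6*(-53) - 42298) = -7589/(-318 - 42298) = -7589/(-42616) = -7589*(-1/42616) = 7589/42616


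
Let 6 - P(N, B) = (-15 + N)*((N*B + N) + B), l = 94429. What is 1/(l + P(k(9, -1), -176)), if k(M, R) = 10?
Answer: 1/84805 ≈ 1.1792e-5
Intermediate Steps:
P(N, B) = 6 - (-15 + N)*(B + N + B*N) (P(N, B) = 6 - (-15 + N)*((N*B + N) + B) = 6 - (-15 + N)*((B*N + N) + B) = 6 - (-15 + N)*((N + B*N) + B) = 6 - (-15 + N)*(B + N + B*N))
1/(l + P(k(9, -1), -176)) = 1/(94429 + (6 - 1*10² + 15*(-176) + 15*10 - 1*(-176)*10² + 14*(-176)*10)) = 1/(94429 + (6 - 1*100 - 2640 + 150 - 1*(-176)*100 - 24640)) = 1/(94429 + (6 - 100 - 2640 + 150 + 17600 - 24640)) = 1/(94429 - 9624) = 1/84805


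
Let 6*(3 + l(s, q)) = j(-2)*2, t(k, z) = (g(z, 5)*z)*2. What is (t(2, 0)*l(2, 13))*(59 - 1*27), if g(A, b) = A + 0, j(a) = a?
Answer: 0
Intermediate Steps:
g(A, b) = A
t(k, z) = 2*z² (t(k, z) = (z*z)*2 = z²*2 = 2*z²)
l(s, q) = -11/3 (l(s, q) = -3 + (-2*2)/6 = -3 + (⅙)*(-4) = -3 - ⅔ = -11/3)
(t(2, 0)*l(2, 13))*(59 - 1*27) = ((2*0²)*(-11/3))*(59 - 1*27) = ((2*0)*(-11/3))*(59 - 27) = (0*(-11/3))*32 = 0*32 = 0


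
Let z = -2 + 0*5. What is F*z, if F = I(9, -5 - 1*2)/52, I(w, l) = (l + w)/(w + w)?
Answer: -1/234 ≈ -0.0042735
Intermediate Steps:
I(w, l) = (l + w)/(2*w) (I(w, l) = (l + w)/((2*w)) = (l + w)*(1/(2*w)) = (l + w)/(2*w))
F = 1/468 (F = ((½)*((-5 - 1*2) + 9)/9)/52 = ((½)*(⅑)*((-5 - 2) + 9))*(1/52) = ((½)*(⅑)*(-7 + 9))*(1/52) = ((½)*(⅑)*2)*(1/52) = (⅑)*(1/52) = 1/468 ≈ 0.0021368)
z = -2 (z = -2 + 0 = -2)
F*z = (1/468)*(-2) = -1/234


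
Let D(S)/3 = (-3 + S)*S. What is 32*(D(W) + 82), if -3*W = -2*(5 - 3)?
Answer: 7232/3 ≈ 2410.7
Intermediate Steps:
W = 4/3 (W = -(-2)*(5 - 3)/3 = -(-2)*2/3 = -⅓*(-4) = 4/3 ≈ 1.3333)
D(S) = 3*S*(-3 + S) (D(S) = 3*((-3 + S)*S) = 3*(S*(-3 + S)) = 3*S*(-3 + S))
32*(D(W) + 82) = 32*(3*(4/3)*(-3 + 4/3) + 82) = 32*(3*(4/3)*(-5/3) + 82) = 32*(-20/3 + 82) = 32*(226/3) = 7232/3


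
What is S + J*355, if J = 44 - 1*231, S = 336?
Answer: -66049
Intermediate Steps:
J = -187 (J = 44 - 231 = -187)
S + J*355 = 336 - 187*355 = 336 - 66385 = -66049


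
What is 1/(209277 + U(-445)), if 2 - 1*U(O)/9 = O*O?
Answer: -1/1572930 ≈ -6.3576e-7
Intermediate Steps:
U(O) = 18 - 9*O² (U(O) = 18 - 9*O*O = 18 - 9*O²)
1/(209277 + U(-445)) = 1/(209277 + (18 - 9*(-445)²)) = 1/(209277 + (18 - 9*198025)) = 1/(209277 + (18 - 1782225)) = 1/(209277 - 1782207) = 1/(-1572930) = -1/1572930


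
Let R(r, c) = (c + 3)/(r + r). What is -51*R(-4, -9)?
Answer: -153/4 ≈ -38.250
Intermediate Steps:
R(r, c) = (3 + c)/(2*r) (R(r, c) = (3 + c)/((2*r)) = (3 + c)*(1/(2*r)) = (3 + c)/(2*r))
-51*R(-4, -9) = -51*(3 - 9)/(2*(-4)) = -51*(-1)*(-6)/(2*4) = -51*¾ = -153/4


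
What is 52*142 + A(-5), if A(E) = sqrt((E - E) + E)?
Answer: 7384 + I*sqrt(5) ≈ 7384.0 + 2.2361*I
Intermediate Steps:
A(E) = sqrt(E) (A(E) = sqrt(0 + E) = sqrt(E))
52*142 + A(-5) = 52*142 + sqrt(-5) = 7384 + I*sqrt(5)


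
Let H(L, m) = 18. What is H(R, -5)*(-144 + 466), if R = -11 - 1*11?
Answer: 5796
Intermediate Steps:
R = -22 (R = -11 - 11 = -22)
H(R, -5)*(-144 + 466) = 18*(-144 + 466) = 18*322 = 5796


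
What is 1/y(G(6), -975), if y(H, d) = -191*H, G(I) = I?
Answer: -1/1146 ≈ -0.00087260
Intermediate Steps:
1/y(G(6), -975) = 1/(-191*6) = 1/(-1146) = -1/1146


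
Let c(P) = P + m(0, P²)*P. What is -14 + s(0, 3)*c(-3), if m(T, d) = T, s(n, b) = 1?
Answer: -17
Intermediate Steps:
c(P) = P (c(P) = P + 0*P = P + 0 = P)
-14 + s(0, 3)*c(-3) = -14 + 1*(-3) = -14 - 3 = -17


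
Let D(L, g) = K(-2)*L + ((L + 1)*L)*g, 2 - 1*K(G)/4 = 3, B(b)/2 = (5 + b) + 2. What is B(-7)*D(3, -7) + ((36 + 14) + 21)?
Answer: 71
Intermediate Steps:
B(b) = 14 + 2*b (B(b) = 2*((5 + b) + 2) = 2*(7 + b) = 14 + 2*b)
K(G) = -4 (K(G) = 8 - 4*3 = 8 - 12 = -4)
D(L, g) = -4*L + L*g*(1 + L) (D(L, g) = -4*L + ((L + 1)*L)*g = -4*L + ((1 + L)*L)*g = -4*L + (L*(1 + L))*g = -4*L + L*g*(1 + L))
B(-7)*D(3, -7) + ((36 + 14) + 21) = (14 + 2*(-7))*(3*(-4 - 7 + 3*(-7))) + ((36 + 14) + 21) = (14 - 14)*(3*(-4 - 7 - 21)) + (50 + 21) = 0*(3*(-32)) + 71 = 0*(-96) + 71 = 0 + 71 = 71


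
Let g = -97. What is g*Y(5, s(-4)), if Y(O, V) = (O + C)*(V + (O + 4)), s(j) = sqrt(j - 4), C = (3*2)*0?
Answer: -4365 - 970*I*sqrt(2) ≈ -4365.0 - 1371.8*I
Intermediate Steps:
C = 0 (C = 6*0 = 0)
s(j) = sqrt(-4 + j)
Y(O, V) = O*(4 + O + V) (Y(O, V) = (O + 0)*(V + (O + 4)) = O*(V + (4 + O)) = O*(4 + O + V))
g*Y(5, s(-4)) = -485*(4 + 5 + sqrt(-4 - 4)) = -485*(4 + 5 + sqrt(-8)) = -485*(4 + 5 + 2*I*sqrt(2)) = -485*(9 + 2*I*sqrt(2)) = -97*(45 + 10*I*sqrt(2)) = -4365 - 970*I*sqrt(2)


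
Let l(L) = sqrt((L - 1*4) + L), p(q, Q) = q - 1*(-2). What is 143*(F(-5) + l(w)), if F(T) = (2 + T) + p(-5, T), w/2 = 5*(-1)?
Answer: -858 + 286*I*sqrt(6) ≈ -858.0 + 700.55*I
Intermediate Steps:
w = -10 (w = 2*(5*(-1)) = 2*(-5) = -10)
p(q, Q) = 2 + q (p(q, Q) = q + 2 = 2 + q)
F(T) = -1 + T (F(T) = (2 + T) + (2 - 5) = (2 + T) - 3 = -1 + T)
l(L) = sqrt(-4 + 2*L) (l(L) = sqrt((L - 4) + L) = sqrt((-4 + L) + L) = sqrt(-4 + 2*L))
143*(F(-5) + l(w)) = 143*((-1 - 5) + sqrt(-4 + 2*(-10))) = 143*(-6 + sqrt(-4 - 20)) = 143*(-6 + sqrt(-24)) = 143*(-6 + 2*I*sqrt(6)) = -858 + 286*I*sqrt(6)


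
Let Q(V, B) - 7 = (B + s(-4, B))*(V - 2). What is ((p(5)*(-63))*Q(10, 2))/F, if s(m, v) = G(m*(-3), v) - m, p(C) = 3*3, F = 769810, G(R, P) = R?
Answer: -85617/769810 ≈ -0.11122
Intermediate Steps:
p(C) = 9
s(m, v) = -4*m (s(m, v) = m*(-3) - m = -3*m - m = -4*m)
Q(V, B) = 7 + (-2 + V)*(16 + B) (Q(V, B) = 7 + (B - 4*(-4))*(V - 2) = 7 + (B + 16)*(-2 + V) = 7 + (16 + B)*(-2 + V) = 7 + (-2 + V)*(16 + B))
((p(5)*(-63))*Q(10, 2))/F = ((9*(-63))*(-25 - 2*2 + 16*10 + 2*10))/769810 = -567*(-25 - 4 + 160 + 20)*(1/769810) = -567*151*(1/769810) = -85617*1/769810 = -85617/769810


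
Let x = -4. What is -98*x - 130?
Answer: 262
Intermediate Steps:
-98*x - 130 = -98*(-4) - 130 = 392 - 130 = 262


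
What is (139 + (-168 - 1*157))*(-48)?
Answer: 8928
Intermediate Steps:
(139 + (-168 - 1*157))*(-48) = (139 + (-168 - 157))*(-48) = (139 - 325)*(-48) = -186*(-48) = 8928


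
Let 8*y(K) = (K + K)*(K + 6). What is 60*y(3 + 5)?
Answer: 1680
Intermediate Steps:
y(K) = K*(6 + K)/4 (y(K) = ((K + K)*(K + 6))/8 = ((2*K)*(6 + K))/8 = (2*K*(6 + K))/8 = K*(6 + K)/4)
60*y(3 + 5) = 60*((3 + 5)*(6 + (3 + 5))/4) = 60*((¼)*8*(6 + 8)) = 60*((¼)*8*14) = 60*28 = 1680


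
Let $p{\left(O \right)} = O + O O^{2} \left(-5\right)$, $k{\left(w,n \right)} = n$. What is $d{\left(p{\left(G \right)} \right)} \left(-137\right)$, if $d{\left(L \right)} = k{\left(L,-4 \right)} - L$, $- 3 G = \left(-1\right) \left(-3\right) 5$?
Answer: $85488$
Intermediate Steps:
$G = -5$ ($G = - \frac{\left(-1\right) \left(-3\right) 5}{3} = - \frac{3 \cdot 5}{3} = \left(- \frac{1}{3}\right) 15 = -5$)
$p{\left(O \right)} = O - 5 O^{3}$ ($p{\left(O \right)} = O + O^{3} \left(-5\right) = O - 5 O^{3}$)
$d{\left(L \right)} = -4 - L$
$d{\left(p{\left(G \right)} \right)} \left(-137\right) = \left(-4 - \left(-5 - 5 \left(-5\right)^{3}\right)\right) \left(-137\right) = \left(-4 - \left(-5 - -625\right)\right) \left(-137\right) = \left(-4 - \left(-5 + 625\right)\right) \left(-137\right) = \left(-4 - 620\right) \left(-137\right) = \left(-624\right) \left(-137\right) = 85488$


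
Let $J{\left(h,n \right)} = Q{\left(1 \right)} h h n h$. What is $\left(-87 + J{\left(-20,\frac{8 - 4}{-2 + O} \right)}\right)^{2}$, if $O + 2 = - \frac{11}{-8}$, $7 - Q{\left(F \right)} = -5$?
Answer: $\frac{1047329138881}{49} \approx 2.1374 \cdot 10^{10}$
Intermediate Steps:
$Q{\left(F \right)} = 12$ ($Q{\left(F \right)} = 7 - -5 = 7 + 5 = 12$)
$O = - \frac{5}{8}$ ($O = -2 - \frac{11}{-8} = -2 - - \frac{11}{8} = -2 + \frac{11}{8} = - \frac{5}{8} \approx -0.625$)
$J{\left(h,n \right)} = 12 n h^{3}$ ($J{\left(h,n \right)} = 12 h h n h = 12 h^{2} n h = 12 n h^{2} h = 12 n h^{3}$)
$\left(-87 + J{\left(-20,\frac{8 - 4}{-2 + O} \right)}\right)^{2} = \left(-87 + 12 \frac{8 - 4}{-2 - \frac{5}{8}} \left(-20\right)^{3}\right)^{2} = \left(-87 + 12 \frac{4}{- \frac{21}{8}} \left(-8000\right)\right)^{2} = \left(-87 + 12 \cdot 4 \left(- \frac{8}{21}\right) \left(-8000\right)\right)^{2} = \left(-87 + 12 \left(- \frac{32}{21}\right) \left(-8000\right)\right)^{2} = \left(-87 + \frac{1024000}{7}\right)^{2} = \left(\frac{1023391}{7}\right)^{2} = \frac{1047329138881}{49}$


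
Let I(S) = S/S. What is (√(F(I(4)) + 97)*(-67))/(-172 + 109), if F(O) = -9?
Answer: 134*√22/63 ≈ 9.9764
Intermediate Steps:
I(S) = 1
(√(F(I(4)) + 97)*(-67))/(-172 + 109) = (√(-9 + 97)*(-67))/(-172 + 109) = (√88*(-67))/(-63) = ((2*√22)*(-67))*(-1/63) = -134*√22*(-1/63) = 134*√22/63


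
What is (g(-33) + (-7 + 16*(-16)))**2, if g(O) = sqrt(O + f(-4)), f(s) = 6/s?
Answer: (526 - I*sqrt(138))**2/4 ≈ 69135.0 - 3089.6*I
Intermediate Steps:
g(O) = sqrt(-3/2 + O) (g(O) = sqrt(O + 6/(-4)) = sqrt(O + 6*(-1/4)) = sqrt(O - 3/2) = sqrt(-3/2 + O))
(g(-33) + (-7 + 16*(-16)))**2 = (sqrt(-6 + 4*(-33))/2 + (-7 + 16*(-16)))**2 = (sqrt(-6 - 132)/2 + (-7 - 256))**2 = (sqrt(-138)/2 - 263)**2 = ((I*sqrt(138))/2 - 263)**2 = (I*sqrt(138)/2 - 263)**2 = (-263 + I*sqrt(138)/2)**2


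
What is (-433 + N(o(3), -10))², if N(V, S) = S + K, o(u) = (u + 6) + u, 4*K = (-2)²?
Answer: 195364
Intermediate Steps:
K = 1 (K = (¼)*(-2)² = (¼)*4 = 1)
o(u) = 6 + 2*u (o(u) = (6 + u) + u = 6 + 2*u)
N(V, S) = 1 + S (N(V, S) = S + 1 = 1 + S)
(-433 + N(o(3), -10))² = (-433 + (1 - 10))² = (-433 - 9)² = (-442)² = 195364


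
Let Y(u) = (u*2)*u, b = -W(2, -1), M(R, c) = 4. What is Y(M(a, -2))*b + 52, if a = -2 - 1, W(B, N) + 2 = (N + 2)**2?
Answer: 84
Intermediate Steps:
W(B, N) = -2 + (2 + N)**2 (W(B, N) = -2 + (N + 2)**2 = -2 + (2 + N)**2)
a = -3
b = 1 (b = -(-2 + (2 - 1)**2) = -(-2 + 1**2) = -(-2 + 1) = -1*(-1) = 1)
Y(u) = 2*u**2 (Y(u) = (2*u)*u = 2*u**2)
Y(M(a, -2))*b + 52 = (2*4**2)*1 + 52 = (2*16)*1 + 52 = 32*1 + 52 = 32 + 52 = 84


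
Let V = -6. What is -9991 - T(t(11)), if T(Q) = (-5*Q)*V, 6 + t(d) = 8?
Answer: -10051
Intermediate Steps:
t(d) = 2 (t(d) = -6 + 8 = 2)
T(Q) = 30*Q (T(Q) = -5*Q*(-6) = 30*Q)
-9991 - T(t(11)) = -9991 - 30*2 = -9991 - 1*60 = -9991 - 60 = -10051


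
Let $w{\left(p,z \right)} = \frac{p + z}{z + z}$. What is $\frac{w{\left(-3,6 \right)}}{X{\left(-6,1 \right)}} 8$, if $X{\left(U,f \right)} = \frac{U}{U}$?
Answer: $2$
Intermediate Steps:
$X{\left(U,f \right)} = 1$
$w{\left(p,z \right)} = \frac{p + z}{2 z}$
$\frac{w{\left(-3,6 \right)}}{X{\left(-6,1 \right)}} 8 = \frac{\frac{1}{2} \cdot \frac{1}{6} \left(-3 + 6\right)}{1} \cdot 8 = 1 \cdot \frac{1}{2} \cdot \frac{1}{6} \cdot 3 \cdot 8 = 1 \cdot \frac{1}{4} \cdot 8 = \frac{1}{4} \cdot 8 = 2$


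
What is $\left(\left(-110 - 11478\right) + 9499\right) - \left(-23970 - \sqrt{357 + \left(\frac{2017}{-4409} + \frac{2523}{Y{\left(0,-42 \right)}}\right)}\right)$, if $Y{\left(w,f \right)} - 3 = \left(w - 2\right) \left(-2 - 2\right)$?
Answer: $21881 + \frac{\sqrt{1378140939637}}{48499} \approx 21905.0$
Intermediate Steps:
$Y{\left(w,f \right)} = 11 - 4 w$ ($Y{\left(w,f \right)} = 3 + \left(w - 2\right) \left(-2 - 2\right) = 3 + \left(-2 + w\right) \left(-2 - 2\right) = 3 + \left(-2 + w\right) \left(-4\right) = 3 - \left(-8 + 4 w\right) = 11 - 4 w$)
$\left(\left(-110 - 11478\right) + 9499\right) - \left(-23970 - \sqrt{357 + \left(\frac{2017}{-4409} + \frac{2523}{Y{\left(0,-42 \right)}}\right)}\right) = \left(\left(-110 - 11478\right) + 9499\right) - \left(-23970 - \sqrt{357 + \left(\frac{2017}{-4409} + \frac{2523}{11 - 0}\right)}\right) = \left(-11588 + 9499\right) - \left(-23970 - \sqrt{357 + \left(2017 \left(- \frac{1}{4409}\right) + \frac{2523}{11 + 0}\right)}\right) = -2089 - \left(-23970 - \sqrt{357 - \left(\frac{2017}{4409} - \frac{2523}{11}\right)}\right) = -2089 - \left(-23970 - \sqrt{357 + \left(- \frac{2017}{4409} + 2523 \cdot \frac{1}{11}\right)}\right) = -2089 - \left(-23970 - \sqrt{357 + \left(- \frac{2017}{4409} + \frac{2523}{11}\right)}\right) = -2089 - \left(-23970 - \sqrt{357 + \frac{11101720}{48499}}\right) = -2089 - \left(-23970 - \sqrt{\frac{28415863}{48499}}\right) = -2089 - \left(-23970 - \frac{\sqrt{1378140939637}}{48499}\right) = -2089 + \left(23970 + \frac{\sqrt{1378140939637}}{48499}\right) = 21881 + \frac{\sqrt{1378140939637}}{48499}$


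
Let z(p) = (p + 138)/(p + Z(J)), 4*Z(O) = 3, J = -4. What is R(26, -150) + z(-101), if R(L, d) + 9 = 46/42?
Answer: -69674/8421 ≈ -8.2738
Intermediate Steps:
Z(O) = ¾ (Z(O) = (¼)*3 = ¾)
R(L, d) = -166/21 (R(L, d) = -9 + 46/42 = -9 + 46*(1/42) = -9 + 23/21 = -166/21)
z(p) = (138 + p)/(¾ + p) (z(p) = (p + 138)/(p + ¾) = (138 + p)/(¾ + p))
R(26, -150) + z(-101) = -166/21 + 4*(138 - 101)/(3 + 4*(-101)) = -166/21 + 4*37/(3 - 404) = -166/21 + 4*37/(-401) = -166/21 + 4*(-1/401)*37 = -166/21 - 148/401 = -69674/8421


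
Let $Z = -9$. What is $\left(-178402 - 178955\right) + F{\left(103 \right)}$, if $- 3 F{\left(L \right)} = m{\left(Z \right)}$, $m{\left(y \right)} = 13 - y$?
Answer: $- \frac{1072093}{3} \approx -3.5736 \cdot 10^{5}$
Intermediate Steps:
$F{\left(L \right)} = - \frac{22}{3}$ ($F{\left(L \right)} = - \frac{13 - -9}{3} = - \frac{13 + 9}{3} = \left(- \frac{1}{3}\right) 22 = - \frac{22}{3}$)
$\left(-178402 - 178955\right) + F{\left(103 \right)} = \left(-178402 - 178955\right) - \frac{22}{3} = -357357 - \frac{22}{3} = - \frac{1072093}{3}$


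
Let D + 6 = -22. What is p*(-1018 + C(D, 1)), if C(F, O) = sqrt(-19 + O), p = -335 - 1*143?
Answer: 486604 - 1434*I*sqrt(2) ≈ 4.866e+5 - 2028.0*I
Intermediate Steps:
p = -478 (p = -335 - 143 = -478)
D = -28 (D = -6 - 22 = -28)
p*(-1018 + C(D, 1)) = -478*(-1018 + sqrt(-19 + 1)) = -478*(-1018 + sqrt(-18)) = -478*(-1018 + 3*I*sqrt(2)) = 486604 - 1434*I*sqrt(2)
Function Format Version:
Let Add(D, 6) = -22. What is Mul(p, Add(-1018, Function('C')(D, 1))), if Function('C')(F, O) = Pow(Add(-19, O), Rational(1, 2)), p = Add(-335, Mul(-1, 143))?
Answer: Add(486604, Mul(-1434, I, Pow(2, Rational(1, 2)))) ≈ Add(4.8660e+5, Mul(-2028.0, I))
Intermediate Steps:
p = -478 (p = Add(-335, -143) = -478)
D = -28 (D = Add(-6, -22) = -28)
Mul(p, Add(-1018, Function('C')(D, 1))) = Mul(-478, Add(-1018, Pow(Add(-19, 1), Rational(1, 2)))) = Mul(-478, Add(-1018, Pow(-18, Rational(1, 2)))) = Mul(-478, Add(-1018, Mul(3, I, Pow(2, Rational(1, 2))))) = Add(486604, Mul(-1434, I, Pow(2, Rational(1, 2))))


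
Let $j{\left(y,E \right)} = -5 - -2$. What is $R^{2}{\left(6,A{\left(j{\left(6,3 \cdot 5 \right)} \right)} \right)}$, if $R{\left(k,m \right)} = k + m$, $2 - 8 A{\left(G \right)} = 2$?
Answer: $36$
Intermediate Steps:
$j{\left(y,E \right)} = -3$ ($j{\left(y,E \right)} = -5 + 2 = -3$)
$A{\left(G \right)} = 0$ ($A{\left(G \right)} = \frac{1}{4} - \frac{1}{4} = 0$)
$R^{2}{\left(6,A{\left(j{\left(6,3 \cdot 5 \right)} \right)} \right)} = \left(6 + 0\right)^{2} = 6^{2} = 36$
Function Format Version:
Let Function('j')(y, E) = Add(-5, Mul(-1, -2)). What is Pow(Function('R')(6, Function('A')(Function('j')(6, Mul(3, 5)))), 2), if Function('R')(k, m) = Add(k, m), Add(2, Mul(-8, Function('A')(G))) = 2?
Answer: 36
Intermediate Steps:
Function('j')(y, E) = -3 (Function('j')(y, E) = Add(-5, 2) = -3)
Function('A')(G) = 0 (Function('A')(G) = Add(Rational(1, 4), Mul(Rational(-1, 8), 2)) = Add(Rational(1, 4), Rational(-1, 4)) = 0)
Pow(Function('R')(6, Function('A')(Function('j')(6, Mul(3, 5)))), 2) = Pow(Add(6, 0), 2) = Pow(6, 2) = 36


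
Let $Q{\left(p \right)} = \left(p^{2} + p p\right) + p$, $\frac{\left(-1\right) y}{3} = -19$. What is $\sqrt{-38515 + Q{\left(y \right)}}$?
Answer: $2 i \sqrt{7990} \approx 178.77 i$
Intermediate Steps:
$y = 57$ ($y = \left(-3\right) \left(-19\right) = 57$)
$Q{\left(p \right)} = p + 2 p^{2}$ ($Q{\left(p \right)} = \left(p^{2} + p^{2}\right) + p = 2 p^{2} + p = p + 2 p^{2}$)
$\sqrt{-38515 + Q{\left(y \right)}} = \sqrt{-38515 + 57 \left(1 + 2 \cdot 57\right)} = \sqrt{-38515 + 57 \left(1 + 114\right)} = \sqrt{-38515 + 57 \cdot 115} = \sqrt{-38515 + 6555} = \sqrt{-31960} = 2 i \sqrt{7990}$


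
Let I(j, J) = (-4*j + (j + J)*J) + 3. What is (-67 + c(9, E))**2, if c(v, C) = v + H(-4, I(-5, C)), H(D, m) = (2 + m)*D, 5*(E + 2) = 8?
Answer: 17355556/625 ≈ 27769.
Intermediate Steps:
E = -2/5 (E = -2 + (1/5)*8 = -2 + 8/5 = -2/5 ≈ -0.40000)
I(j, J) = 3 - 4*j + J*(J + j) (I(j, J) = (-4*j + (J + j)*J) + 3 = (-4*j + J*(J + j)) + 3 = 3 - 4*j + J*(J + j))
H(D, m) = D*(2 + m)
c(v, C) = -100 + v - 4*C**2 + 20*C (c(v, C) = v - 4*(2 + (3 + C**2 - 4*(-5) + C*(-5))) = v - 4*(2 + (3 + C**2 + 20 - 5*C)) = v - 4*(2 + (23 + C**2 - 5*C)) = v - 4*(25 + C**2 - 5*C) = v + (-100 - 4*C**2 + 20*C) = -100 + v - 4*C**2 + 20*C)
(-67 + c(9, E))**2 = (-67 + (-100 + 9 - 4*(-2/5)**2 + 20*(-2/5)))**2 = (-67 + (-100 + 9 - 4*4/25 - 8))**2 = (-67 + (-100 + 9 - 16/25 - 8))**2 = (-67 - 2491/25)**2 = (-4166/25)**2 = 17355556/625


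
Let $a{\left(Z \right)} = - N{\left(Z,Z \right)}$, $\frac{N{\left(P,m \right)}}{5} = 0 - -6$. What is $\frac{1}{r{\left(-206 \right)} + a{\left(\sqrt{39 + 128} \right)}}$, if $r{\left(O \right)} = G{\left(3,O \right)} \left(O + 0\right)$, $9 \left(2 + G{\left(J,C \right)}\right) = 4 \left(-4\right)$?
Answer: $\frac{9}{6734} \approx 0.0013365$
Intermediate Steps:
$G{\left(J,C \right)} = - \frac{34}{9}$ ($G{\left(J,C \right)} = -2 + \frac{4 \left(-4\right)}{9} = -2 + \frac{1}{9} \left(-16\right) = -2 - \frac{16}{9} = - \frac{34}{9}$)
$N{\left(P,m \right)} = 30$ ($N{\left(P,m \right)} = 5 \left(0 - -6\right) = 5 \left(0 + 6\right) = 5 \cdot 6 = 30$)
$r{\left(O \right)} = - \frac{34 O}{9}$ ($r{\left(O \right)} = - \frac{34 \left(O + 0\right)}{9} = - \frac{34 O}{9}$)
$a{\left(Z \right)} = -30$ ($a{\left(Z \right)} = \left(-1\right) 30 = -30$)
$\frac{1}{r{\left(-206 \right)} + a{\left(\sqrt{39 + 128} \right)}} = \frac{1}{\left(- \frac{34}{9}\right) \left(-206\right) - 30} = \frac{1}{\frac{7004}{9} - 30} = \frac{1}{\frac{6734}{9}} = \frac{9}{6734}$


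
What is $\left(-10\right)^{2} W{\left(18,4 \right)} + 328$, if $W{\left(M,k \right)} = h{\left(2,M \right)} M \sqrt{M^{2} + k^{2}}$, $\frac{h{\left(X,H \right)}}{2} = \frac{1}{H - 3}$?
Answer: $328 + 480 \sqrt{85} \approx 4753.4$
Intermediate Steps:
$h{\left(X,H \right)} = \frac{2}{-3 + H}$ ($h{\left(X,H \right)} = \frac{2}{H - 3} = \frac{2}{-3 + H}$)
$W{\left(M,k \right)} = \frac{2 M \sqrt{M^{2} + k^{2}}}{-3 + M}$ ($W{\left(M,k \right)} = \frac{2}{-3 + M} M \sqrt{M^{2} + k^{2}} = \frac{2 M}{-3 + M} \sqrt{M^{2} + k^{2}} = \frac{2 M \sqrt{M^{2} + k^{2}}}{-3 + M}$)
$\left(-10\right)^{2} W{\left(18,4 \right)} + 328 = \left(-10\right)^{2} \cdot 2 \cdot 18 \frac{1}{-3 + 18} \sqrt{18^{2} + 4^{2}} + 328 = 100 \cdot 2 \cdot 18 \cdot \frac{1}{15} \sqrt{324 + 16} + 328 = 100 \cdot 2 \cdot 18 \cdot \frac{1}{15} \sqrt{340} + 328 = 100 \cdot 2 \cdot 18 \cdot \frac{1}{15} \cdot 2 \sqrt{85} + 328 = 100 \frac{24 \sqrt{85}}{5} + 328 = 480 \sqrt{85} + 328 = 328 + 480 \sqrt{85}$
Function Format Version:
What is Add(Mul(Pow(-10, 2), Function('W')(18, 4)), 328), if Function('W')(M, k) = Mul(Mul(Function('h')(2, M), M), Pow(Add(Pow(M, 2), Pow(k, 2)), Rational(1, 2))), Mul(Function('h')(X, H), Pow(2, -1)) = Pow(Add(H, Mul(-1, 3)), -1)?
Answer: Add(328, Mul(480, Pow(85, Rational(1, 2)))) ≈ 4753.4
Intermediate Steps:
Function('h')(X, H) = Mul(2, Pow(Add(-3, H), -1)) (Function('h')(X, H) = Mul(2, Pow(Add(H, Mul(-1, 3)), -1)) = Mul(2, Pow(Add(H, -3), -1)) = Mul(2, Pow(Add(-3, H), -1)))
Function('W')(M, k) = Mul(2, M, Pow(Add(-3, M), -1), Pow(Add(Pow(M, 2), Pow(k, 2)), Rational(1, 2))) (Function('W')(M, k) = Mul(Mul(Mul(2, Pow(Add(-3, M), -1)), M), Pow(Add(Pow(M, 2), Pow(k, 2)), Rational(1, 2))) = Mul(Mul(2, M, Pow(Add(-3, M), -1)), Pow(Add(Pow(M, 2), Pow(k, 2)), Rational(1, 2))) = Mul(2, M, Pow(Add(-3, M), -1), Pow(Add(Pow(M, 2), Pow(k, 2)), Rational(1, 2))))
Add(Mul(Pow(-10, 2), Function('W')(18, 4)), 328) = Add(Mul(Pow(-10, 2), Mul(2, 18, Pow(Add(-3, 18), -1), Pow(Add(Pow(18, 2), Pow(4, 2)), Rational(1, 2)))), 328) = Add(Mul(100, Mul(2, 18, Pow(15, -1), Pow(Add(324, 16), Rational(1, 2)))), 328) = Add(Mul(100, Mul(2, 18, Rational(1, 15), Pow(340, Rational(1, 2)))), 328) = Add(Mul(100, Mul(2, 18, Rational(1, 15), Mul(2, Pow(85, Rational(1, 2))))), 328) = Add(Mul(100, Mul(Rational(24, 5), Pow(85, Rational(1, 2)))), 328) = Add(Mul(480, Pow(85, Rational(1, 2))), 328) = Add(328, Mul(480, Pow(85, Rational(1, 2))))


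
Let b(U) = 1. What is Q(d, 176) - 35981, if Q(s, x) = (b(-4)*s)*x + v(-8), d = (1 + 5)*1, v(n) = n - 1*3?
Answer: -34936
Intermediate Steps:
v(n) = -3 + n (v(n) = n - 3 = -3 + n)
d = 6 (d = 6*1 = 6)
Q(s, x) = -11 + s*x (Q(s, x) = (1*s)*x + (-3 - 8) = s*x - 11 = -11 + s*x)
Q(d, 176) - 35981 = (-11 + 6*176) - 35981 = (-11 + 1056) - 35981 = 1045 - 35981 = -34936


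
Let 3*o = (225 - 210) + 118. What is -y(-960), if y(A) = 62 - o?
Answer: -53/3 ≈ -17.667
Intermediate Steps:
o = 133/3 (o = ((225 - 210) + 118)/3 = (15 + 118)/3 = (⅓)*133 = 133/3 ≈ 44.333)
y(A) = 53/3 (y(A) = 62 - 1*133/3 = 62 - 133/3 = 53/3)
-y(-960) = -1*53/3 = -53/3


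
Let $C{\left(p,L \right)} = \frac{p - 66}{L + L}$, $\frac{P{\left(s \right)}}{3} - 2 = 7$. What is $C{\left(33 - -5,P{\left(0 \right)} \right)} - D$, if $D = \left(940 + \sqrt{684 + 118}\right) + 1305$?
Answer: $- \frac{60629}{27} - \sqrt{802} \approx -2273.8$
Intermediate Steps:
$P{\left(s \right)} = 27$ ($P{\left(s \right)} = 6 + 3 \cdot 7 = 6 + 21 = 27$)
$C{\left(p,L \right)} = \frac{-66 + p}{2 L}$
$D = 2245 + \sqrt{802}$ ($D = \left(940 + \sqrt{802}\right) + 1305 = 2245 + \sqrt{802} \approx 2273.3$)
$C{\left(33 - -5,P{\left(0 \right)} \right)} - D = \frac{-66 + \left(33 - -5\right)}{2 \cdot 27} - \left(2245 + \sqrt{802}\right) = \frac{1}{2} \cdot \frac{1}{27} \left(-66 + \left(33 + 5\right)\right) - \left(2245 + \sqrt{802}\right) = \frac{1}{2} \cdot \frac{1}{27} \left(-66 + 38\right) - \left(2245 + \sqrt{802}\right) = \frac{1}{2} \cdot \frac{1}{27} \left(-28\right) - \left(2245 + \sqrt{802}\right) = - \frac{14}{27} - \left(2245 + \sqrt{802}\right) = - \frac{60629}{27} - \sqrt{802}$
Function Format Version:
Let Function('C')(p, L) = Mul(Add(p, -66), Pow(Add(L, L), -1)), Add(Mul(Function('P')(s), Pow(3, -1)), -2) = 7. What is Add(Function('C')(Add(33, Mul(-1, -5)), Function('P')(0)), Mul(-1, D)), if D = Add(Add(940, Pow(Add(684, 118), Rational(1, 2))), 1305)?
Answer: Add(Rational(-60629, 27), Mul(-1, Pow(802, Rational(1, 2)))) ≈ -2273.8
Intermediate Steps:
Function('P')(s) = 27 (Function('P')(s) = Add(6, Mul(3, 7)) = Add(6, 21) = 27)
Function('C')(p, L) = Mul(Rational(1, 2), Pow(L, -1), Add(-66, p)) (Function('C')(p, L) = Mul(Add(-66, p), Pow(Mul(2, L), -1)) = Mul(Add(-66, p), Mul(Rational(1, 2), Pow(L, -1))) = Mul(Rational(1, 2), Pow(L, -1), Add(-66, p)))
D = Add(2245, Pow(802, Rational(1, 2))) (D = Add(Add(940, Pow(802, Rational(1, 2))), 1305) = Add(2245, Pow(802, Rational(1, 2))) ≈ 2273.3)
Add(Function('C')(Add(33, Mul(-1, -5)), Function('P')(0)), Mul(-1, D)) = Add(Mul(Rational(1, 2), Pow(27, -1), Add(-66, Add(33, Mul(-1, -5)))), Mul(-1, Add(2245, Pow(802, Rational(1, 2))))) = Add(Mul(Rational(1, 2), Rational(1, 27), Add(-66, Add(33, 5))), Add(-2245, Mul(-1, Pow(802, Rational(1, 2))))) = Add(Mul(Rational(1, 2), Rational(1, 27), Add(-66, 38)), Add(-2245, Mul(-1, Pow(802, Rational(1, 2))))) = Add(Mul(Rational(1, 2), Rational(1, 27), -28), Add(-2245, Mul(-1, Pow(802, Rational(1, 2))))) = Add(Rational(-14, 27), Add(-2245, Mul(-1, Pow(802, Rational(1, 2))))) = Add(Rational(-60629, 27), Mul(-1, Pow(802, Rational(1, 2))))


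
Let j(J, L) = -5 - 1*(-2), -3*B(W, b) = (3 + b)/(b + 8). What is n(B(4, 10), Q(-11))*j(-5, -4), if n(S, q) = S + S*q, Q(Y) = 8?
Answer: 13/2 ≈ 6.5000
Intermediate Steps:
B(W, b) = -(3 + b)/(3*(8 + b)) (B(W, b) = -(3 + b)/(3*(b + 8)) = -(3 + b)/(3*(8 + b)))
j(J, L) = -3 (j(J, L) = -5 + 2 = -3)
n(B(4, 10), Q(-11))*j(-5, -4) = (((-3 - 1*10)/(3*(8 + 10)))*(1 + 8))*(-3) = (((1/3)*(-3 - 10)/18)*9)*(-3) = (((1/3)*(1/18)*(-13))*9)*(-3) = -13/54*9*(-3) = -13/6*(-3) = 13/2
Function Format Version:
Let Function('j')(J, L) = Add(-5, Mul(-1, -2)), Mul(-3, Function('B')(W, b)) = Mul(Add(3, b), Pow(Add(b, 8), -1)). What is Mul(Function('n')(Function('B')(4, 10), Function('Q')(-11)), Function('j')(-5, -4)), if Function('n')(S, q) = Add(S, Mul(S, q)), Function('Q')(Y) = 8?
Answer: Rational(13, 2) ≈ 6.5000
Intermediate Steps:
Function('B')(W, b) = Mul(Rational(-1, 3), Pow(Add(8, b), -1), Add(3, b)) (Function('B')(W, b) = Mul(Rational(-1, 3), Mul(Add(3, b), Pow(Add(b, 8), -1))) = Mul(Rational(-1, 3), Mul(Add(3, b), Pow(Add(8, b), -1))) = Mul(Rational(-1, 3), Mul(Pow(Add(8, b), -1), Add(3, b))) = Mul(Rational(-1, 3), Pow(Add(8, b), -1), Add(3, b)))
Function('j')(J, L) = -3 (Function('j')(J, L) = Add(-5, 2) = -3)
Mul(Function('n')(Function('B')(4, 10), Function('Q')(-11)), Function('j')(-5, -4)) = Mul(Mul(Mul(Rational(1, 3), Pow(Add(8, 10), -1), Add(-3, Mul(-1, 10))), Add(1, 8)), -3) = Mul(Mul(Mul(Rational(1, 3), Pow(18, -1), Add(-3, -10)), 9), -3) = Mul(Mul(Mul(Rational(1, 3), Rational(1, 18), -13), 9), -3) = Mul(Mul(Rational(-13, 54), 9), -3) = Mul(Rational(-13, 6), -3) = Rational(13, 2)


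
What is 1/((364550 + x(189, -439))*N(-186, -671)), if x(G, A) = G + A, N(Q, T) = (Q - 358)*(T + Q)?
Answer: 1/169839574400 ≈ 5.8879e-12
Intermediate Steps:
N(Q, T) = (-358 + Q)*(Q + T)
x(G, A) = A + G
1/((364550 + x(189, -439))*N(-186, -671)) = 1/((364550 + (-439 + 189))*((-186)² - 358*(-186) - 358*(-671) - 186*(-671))) = 1/((364550 - 250)*(34596 + 66588 + 240218 + 124806)) = 1/(364300*466208) = (1/364300)*(1/466208) = 1/169839574400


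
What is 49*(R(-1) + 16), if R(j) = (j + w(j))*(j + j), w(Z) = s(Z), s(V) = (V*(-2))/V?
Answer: 1078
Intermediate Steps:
s(V) = -2 (s(V) = (-2*V)/V = -2)
w(Z) = -2
R(j) = 2*j*(-2 + j) (R(j) = (j - 2)*(j + j) = (-2 + j)*(2*j) = 2*j*(-2 + j))
49*(R(-1) + 16) = 49*(2*(-1)*(-2 - 1) + 16) = 49*(2*(-1)*(-3) + 16) = 49*(6 + 16) = 49*22 = 1078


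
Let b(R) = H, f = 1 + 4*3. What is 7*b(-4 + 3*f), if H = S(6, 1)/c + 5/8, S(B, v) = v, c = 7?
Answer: 43/8 ≈ 5.3750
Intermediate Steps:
f = 13 (f = 1 + 12 = 13)
H = 43/56 (H = 1/7 + 5/8 = 1*(⅐) + 5*(⅛) = ⅐ + 5/8 = 43/56 ≈ 0.76786)
b(R) = 43/56
7*b(-4 + 3*f) = 7*(43/56) = 43/8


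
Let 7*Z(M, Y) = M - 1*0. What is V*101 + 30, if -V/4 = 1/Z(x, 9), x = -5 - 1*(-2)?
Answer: 2918/3 ≈ 972.67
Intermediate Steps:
x = -3 (x = -5 + 2 = -3)
Z(M, Y) = M/7 (Z(M, Y) = (M - 1*0)/7 = (M + 0)/7 = M/7)
V = 28/3 (V = -4/((1/7)*(-3)) = -4/(-3/7) = -4*(-7/3) = 28/3 ≈ 9.3333)
V*101 + 30 = (28/3)*101 + 30 = 2828/3 + 30 = 2918/3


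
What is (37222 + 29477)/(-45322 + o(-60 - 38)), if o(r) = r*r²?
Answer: -22233/328838 ≈ -0.067611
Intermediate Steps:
o(r) = r³
(37222 + 29477)/(-45322 + o(-60 - 38)) = (37222 + 29477)/(-45322 + (-60 - 38)³) = 66699/(-45322 + (-98)³) = 66699/(-45322 - 941192) = 66699/(-986514) = 66699*(-1/986514) = -22233/328838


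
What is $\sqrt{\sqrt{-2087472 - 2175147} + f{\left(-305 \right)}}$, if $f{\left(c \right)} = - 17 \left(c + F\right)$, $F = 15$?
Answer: $\sqrt{4930 + i \sqrt{4262619}} \approx 71.676 + 14.402 i$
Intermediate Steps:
$f{\left(c \right)} = -255 - 17 c$ ($f{\left(c \right)} = - 17 \left(c + 15\right) = - 17 \left(15 + c\right) = -255 - 17 c$)
$\sqrt{\sqrt{-2087472 - 2175147} + f{\left(-305 \right)}} = \sqrt{\sqrt{-2087472 - 2175147} - -4930} = \sqrt{\sqrt{-4262619} + \left(-255 + 5185\right)} = \sqrt{i \sqrt{4262619} + 4930} = \sqrt{4930 + i \sqrt{4262619}}$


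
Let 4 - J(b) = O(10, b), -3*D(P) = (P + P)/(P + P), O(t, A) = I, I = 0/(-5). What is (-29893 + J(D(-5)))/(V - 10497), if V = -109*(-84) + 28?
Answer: 29889/1313 ≈ 22.764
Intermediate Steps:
I = 0 (I = 0*(-⅕) = 0)
O(t, A) = 0
D(P) = -⅓ (D(P) = -(P + P)/(3*(P + P)) = -2*P/(3*(2*P)) = -2*P*1/(2*P)/3 = -⅓*1 = -⅓)
J(b) = 4 (J(b) = 4 - 1*0 = 4 + 0 = 4)
V = 9184 (V = 9156 + 28 = 9184)
(-29893 + J(D(-5)))/(V - 10497) = (-29893 + 4)/(9184 - 10497) = -29889/(-1313) = -29889*(-1/1313) = 29889/1313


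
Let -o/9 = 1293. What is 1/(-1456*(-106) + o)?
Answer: 1/142699 ≈ 7.0078e-6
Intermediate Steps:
o = -11637 (o = -9*1293 = -11637)
1/(-1456*(-106) + o) = 1/(-1456*(-106) - 11637) = 1/(154336 - 11637) = 1/142699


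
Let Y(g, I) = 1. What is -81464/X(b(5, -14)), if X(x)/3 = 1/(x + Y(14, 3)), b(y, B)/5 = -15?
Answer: 6028336/3 ≈ 2.0094e+6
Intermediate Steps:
b(y, B) = -75 (b(y, B) = 5*(-15) = -75)
X(x) = 3/(1 + x) (X(x) = 3/(x + 1) = 3/(1 + x))
-81464/X(b(5, -14)) = -81464/(3/(1 - 75)) = -81464/(3/(-74)) = -81464/(3*(-1/74)) = -81464/(-3/74) = -81464*(-74/3) = 6028336/3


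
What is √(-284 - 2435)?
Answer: I*√2719 ≈ 52.144*I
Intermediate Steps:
√(-284 - 2435) = √(-2719) = I*√2719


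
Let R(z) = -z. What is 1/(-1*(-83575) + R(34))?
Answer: 1/83541 ≈ 1.1970e-5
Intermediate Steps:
1/(-1*(-83575) + R(34)) = 1/(-1*(-83575) - 1*34) = 1/(83575 - 34) = 1/83541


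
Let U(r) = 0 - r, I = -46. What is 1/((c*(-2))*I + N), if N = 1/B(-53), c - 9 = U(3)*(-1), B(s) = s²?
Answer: 2809/3101137 ≈ 0.00090580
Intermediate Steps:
U(r) = -r
c = 12 (c = 9 - 1*3*(-1) = 9 - 3*(-1) = 9 + 3 = 12)
N = 1/2809 (N = 1/((-53)²) = 1/2809 ≈ 0.00035600)
1/((c*(-2))*I + N) = 1/((12*(-2))*(-46) + 1/2809) = 1/(-24*(-46) + 1/2809) = 1/(1104 + 1/2809) = 1/(3101137/2809) = 2809/3101137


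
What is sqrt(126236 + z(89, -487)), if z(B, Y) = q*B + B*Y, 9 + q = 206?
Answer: sqrt(100426) ≈ 316.90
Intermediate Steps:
q = 197 (q = -9 + 206 = 197)
z(B, Y) = 197*B + B*Y
sqrt(126236 + z(89, -487)) = sqrt(126236 + 89*(197 - 487)) = sqrt(126236 + 89*(-290)) = sqrt(126236 - 25810) = sqrt(100426)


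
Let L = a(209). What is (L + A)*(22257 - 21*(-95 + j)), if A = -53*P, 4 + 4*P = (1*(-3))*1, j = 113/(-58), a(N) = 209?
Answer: 1700649723/232 ≈ 7.3304e+6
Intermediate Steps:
j = -113/58 (j = 113*(-1/58) = -113/58 ≈ -1.9483)
L = 209
P = -7/4 (P = -1 + ((1*(-3))*1)/4 = -1 + (-3*1)/4 = -1 + (¼)*(-3) = -1 - ¾ = -7/4 ≈ -1.7500)
A = 371/4 (A = -53*(-7/4) = 371/4 ≈ 92.750)
(L + A)*(22257 - 21*(-95 + j)) = (209 + 371/4)*(22257 - 21*(-95 - 113/58)) = 1207*(22257 - 21*(-5623/58))/4 = 1207*(22257 + 118083/58)/4 = (1207/4)*(1408989/58) = 1700649723/232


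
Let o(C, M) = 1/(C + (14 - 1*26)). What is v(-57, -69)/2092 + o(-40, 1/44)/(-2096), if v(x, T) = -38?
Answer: -1034901/57002816 ≈ -0.018155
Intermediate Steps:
o(C, M) = 1/(-12 + C) (o(C, M) = 1/(C + (14 - 26)) = 1/(C - 12) = 1/(-12 + C))
v(-57, -69)/2092 + o(-40, 1/44)/(-2096) = -38/2092 + 1/(-12 - 40*(-2096)) = -38*1/2092 - 1/2096/(-52) = -19/1046 - 1/52*(-1/2096) = -19/1046 + 1/108992 = -1034901/57002816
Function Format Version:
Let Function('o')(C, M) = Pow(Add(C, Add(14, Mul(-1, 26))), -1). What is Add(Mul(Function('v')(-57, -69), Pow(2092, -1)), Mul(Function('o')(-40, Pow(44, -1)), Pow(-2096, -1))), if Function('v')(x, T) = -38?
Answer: Rational(-1034901, 57002816) ≈ -0.018155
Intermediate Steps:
Function('o')(C, M) = Pow(Add(-12, C), -1) (Function('o')(C, M) = Pow(Add(C, Add(14, -26)), -1) = Pow(Add(C, -12), -1) = Pow(Add(-12, C), -1))
Add(Mul(Function('v')(-57, -69), Pow(2092, -1)), Mul(Function('o')(-40, Pow(44, -1)), Pow(-2096, -1))) = Add(Mul(-38, Pow(2092, -1)), Mul(Pow(Add(-12, -40), -1), Pow(-2096, -1))) = Add(Mul(-38, Rational(1, 2092)), Mul(Pow(-52, -1), Rational(-1, 2096))) = Add(Rational(-19, 1046), Mul(Rational(-1, 52), Rational(-1, 2096))) = Add(Rational(-19, 1046), Rational(1, 108992)) = Rational(-1034901, 57002816)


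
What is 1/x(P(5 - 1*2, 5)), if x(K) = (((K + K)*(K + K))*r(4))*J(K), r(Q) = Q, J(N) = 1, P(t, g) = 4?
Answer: 1/256 ≈ 0.0039063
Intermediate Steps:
x(K) = 16*K² (x(K) = (((K + K)*(K + K))*4)*1 = (((2*K)*(2*K))*4)*1 = ((4*K²)*4)*1 = (16*K²)*1 = 16*K²)
1/x(P(5 - 1*2, 5)) = 1/(16*4²) = 1/(16*16) = 1/256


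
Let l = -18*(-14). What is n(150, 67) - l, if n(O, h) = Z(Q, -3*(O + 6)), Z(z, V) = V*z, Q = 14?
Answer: -6804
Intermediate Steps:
n(O, h) = -252 - 42*O (n(O, h) = -3*(O + 6)*14 = -3*(6 + O)*14 = (-18 - 3*O)*14 = -252 - 42*O)
l = 252
n(150, 67) - l = (-252 - 42*150) - 1*252 = (-252 - 6300) - 252 = -6552 - 252 = -6804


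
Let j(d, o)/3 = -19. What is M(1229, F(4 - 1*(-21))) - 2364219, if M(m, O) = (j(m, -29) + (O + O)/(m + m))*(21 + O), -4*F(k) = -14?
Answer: -11629365455/4916 ≈ -2.3656e+6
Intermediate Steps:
j(d, o) = -57 (j(d, o) = 3*(-19) = -57)
F(k) = 7/2 (F(k) = -¼*(-14) = 7/2)
M(m, O) = (-57 + O/m)*(21 + O) (M(m, O) = (-57 + (O + O)/(m + m))*(21 + O) = (-57 + (2*O)/((2*m)))*(21 + O) = (-57 + (2*O)*(1/(2*m)))*(21 + O) = (-57 + O/m)*(21 + O))
M(1229, F(4 - 1*(-21))) - 2364219 = ((7/2)² + 21*(7/2) - 57*1229*(21 + 7/2))/1229 - 2364219 = (49/4 + 147/2 - 57*1229*49/2)/1229 - 2364219 = (49/4 + 147/2 - 3432597/2)/1229 - 2364219 = (1/1229)*(-6864851/4) - 2364219 = -6864851/4916 - 2364219 = -11629365455/4916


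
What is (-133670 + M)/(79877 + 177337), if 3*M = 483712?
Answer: 41351/385821 ≈ 0.10718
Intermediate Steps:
M = 483712/3 (M = (⅓)*483712 = 483712/3 ≈ 1.6124e+5)
(-133670 + M)/(79877 + 177337) = (-133670 + 483712/3)/(79877 + 177337) = (82702/3)/257214 = (82702/3)*(1/257214) = 41351/385821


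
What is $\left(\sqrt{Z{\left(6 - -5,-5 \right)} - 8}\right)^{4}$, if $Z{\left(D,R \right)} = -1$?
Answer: $81$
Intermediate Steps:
$\left(\sqrt{Z{\left(6 - -5,-5 \right)} - 8}\right)^{4} = \left(\sqrt{-1 - 8}\right)^{4} = \left(\sqrt{-9}\right)^{4} = \left(3 i\right)^{4} = 81$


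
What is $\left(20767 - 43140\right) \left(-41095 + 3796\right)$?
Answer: $834490527$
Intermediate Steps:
$\left(20767 - 43140\right) \left(-41095 + 3796\right) = \left(-22373\right) \left(-37299\right) = 834490527$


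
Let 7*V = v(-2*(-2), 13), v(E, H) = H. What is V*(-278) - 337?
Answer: -5973/7 ≈ -853.29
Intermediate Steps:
V = 13/7 (V = (⅐)*13 = 13/7 ≈ 1.8571)
V*(-278) - 337 = (13/7)*(-278) - 337 = -3614/7 - 337 = -5973/7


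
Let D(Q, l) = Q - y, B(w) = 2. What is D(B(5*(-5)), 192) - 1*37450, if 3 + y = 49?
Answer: -37494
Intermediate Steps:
y = 46 (y = -3 + 49 = 46)
D(Q, l) = -46 + Q (D(Q, l) = Q - 1*46 = Q - 46 = -46 + Q)
D(B(5*(-5)), 192) - 1*37450 = (-46 + 2) - 1*37450 = -44 - 37450 = -37494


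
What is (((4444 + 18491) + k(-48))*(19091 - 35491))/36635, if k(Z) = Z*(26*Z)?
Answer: -271711920/7327 ≈ -37084.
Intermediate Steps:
k(Z) = 26*Z**2
(((4444 + 18491) + k(-48))*(19091 - 35491))/36635 = (((4444 + 18491) + 26*(-48)**2)*(19091 - 35491))/36635 = ((22935 + 26*2304)*(-16400))*(1/36635) = ((22935 + 59904)*(-16400))*(1/36635) = (82839*(-16400))*(1/36635) = -1358559600*1/36635 = -271711920/7327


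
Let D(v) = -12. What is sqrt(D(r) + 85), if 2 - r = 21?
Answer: sqrt(73) ≈ 8.5440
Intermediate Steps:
r = -19 (r = 2 - 1*21 = 2 - 21 = -19)
sqrt(D(r) + 85) = sqrt(-12 + 85) = sqrt(73)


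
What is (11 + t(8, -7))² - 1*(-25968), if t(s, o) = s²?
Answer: 31593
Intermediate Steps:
(11 + t(8, -7))² - 1*(-25968) = (11 + 8²)² - 1*(-25968) = (11 + 64)² + 25968 = 75² + 25968 = 5625 + 25968 = 31593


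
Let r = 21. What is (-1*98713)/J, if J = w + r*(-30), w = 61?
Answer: 98713/569 ≈ 173.49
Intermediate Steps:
J = -569 (J = 61 + 21*(-30) = 61 - 630 = -569)
(-1*98713)/J = -1*98713/(-569) = -98713*(-1/569) = 98713/569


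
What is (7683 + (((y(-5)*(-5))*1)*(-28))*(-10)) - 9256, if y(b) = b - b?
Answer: -1573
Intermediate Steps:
y(b) = 0
(7683 + (((y(-5)*(-5))*1)*(-28))*(-10)) - 9256 = (7683 + (((0*(-5))*1)*(-28))*(-10)) - 9256 = (7683 + ((0*1)*(-28))*(-10)) - 9256 = (7683 + (0*(-28))*(-10)) - 9256 = (7683 + 0*(-10)) - 9256 = (7683 + 0) - 9256 = 7683 - 9256 = -1573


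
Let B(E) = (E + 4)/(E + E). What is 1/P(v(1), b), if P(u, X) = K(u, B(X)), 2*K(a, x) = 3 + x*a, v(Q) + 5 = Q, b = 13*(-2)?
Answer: 26/17 ≈ 1.5294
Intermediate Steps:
b = -26
v(Q) = -5 + Q
B(E) = (4 + E)/(2*E) (B(E) = (4 + E)/((2*E)) = (4 + E)*(1/(2*E)) = (4 + E)/(2*E))
K(a, x) = 3/2 + a*x/2 (K(a, x) = (3 + x*a)/2 = (3 + a*x)/2 = 3/2 + a*x/2)
P(u, X) = 3/2 + u*(4 + X)/(4*X) (P(u, X) = 3/2 + u*((4 + X)/(2*X))/2 = 3/2 + u*(4 + X)/(4*X))
1/P(v(1), b) = 1/(3/2 + (-5 + 1)/4 + (-5 + 1)/(-26)) = 1/(3/2 + (¼)*(-4) - 4*(-1/26)) = 1/(3/2 - 1 + 2/13) = 1/(17/26) = 26/17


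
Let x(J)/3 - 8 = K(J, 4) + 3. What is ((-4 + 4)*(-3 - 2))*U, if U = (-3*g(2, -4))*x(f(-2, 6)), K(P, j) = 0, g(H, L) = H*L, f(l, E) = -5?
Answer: 0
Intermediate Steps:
x(J) = 33 (x(J) = 24 + 3*(0 + 3) = 24 + 3*3 = 24 + 9 = 33)
U = 792 (U = -6*(-4)*33 = -3*(-8)*33 = 24*33 = 792)
((-4 + 4)*(-3 - 2))*U = ((-4 + 4)*(-3 - 2))*792 = (0*(-5))*792 = 0*792 = 0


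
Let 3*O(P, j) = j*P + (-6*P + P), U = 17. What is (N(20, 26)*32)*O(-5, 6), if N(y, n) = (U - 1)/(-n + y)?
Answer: 1280/9 ≈ 142.22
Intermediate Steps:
N(y, n) = 16/(y - n) (N(y, n) = (17 - 1)/(-n + y) = 16/(y - n))
O(P, j) = -5*P/3 + P*j/3 (O(P, j) = (j*P + (-6*P + P))/3 = (P*j - 5*P)/3 = (-5*P + P*j)/3 = -5*P/3 + P*j/3)
(N(20, 26)*32)*O(-5, 6) = ((16/(20 - 1*26))*32)*((⅓)*(-5)*(-5 + 6)) = ((16/(20 - 26))*32)*((⅓)*(-5)*1) = ((16/(-6))*32)*(-5/3) = ((16*(-⅙))*32)*(-5/3) = -8/3*32*(-5/3) = -256/3*(-5/3) = 1280/9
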